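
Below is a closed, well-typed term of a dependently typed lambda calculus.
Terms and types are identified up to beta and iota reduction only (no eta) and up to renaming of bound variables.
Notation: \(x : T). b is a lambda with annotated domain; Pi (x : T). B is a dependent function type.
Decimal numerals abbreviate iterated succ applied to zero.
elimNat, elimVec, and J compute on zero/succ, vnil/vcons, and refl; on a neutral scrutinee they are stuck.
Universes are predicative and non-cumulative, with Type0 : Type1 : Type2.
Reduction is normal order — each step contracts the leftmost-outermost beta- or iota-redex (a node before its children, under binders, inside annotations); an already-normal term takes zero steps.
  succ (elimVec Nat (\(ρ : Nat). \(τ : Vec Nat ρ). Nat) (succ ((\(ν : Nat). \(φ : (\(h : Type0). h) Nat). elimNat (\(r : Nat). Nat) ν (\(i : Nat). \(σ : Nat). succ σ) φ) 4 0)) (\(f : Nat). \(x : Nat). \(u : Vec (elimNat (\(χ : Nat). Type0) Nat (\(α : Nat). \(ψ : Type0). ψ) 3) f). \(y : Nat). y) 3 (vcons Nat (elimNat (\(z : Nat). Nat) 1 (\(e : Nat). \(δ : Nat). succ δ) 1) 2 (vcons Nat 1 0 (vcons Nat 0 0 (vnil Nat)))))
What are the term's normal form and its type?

resulting normal form:
  6
the term's type:
  Nat
observation: 19 normal-order steps normalize the term, beginning with an elimVec iota-redex.


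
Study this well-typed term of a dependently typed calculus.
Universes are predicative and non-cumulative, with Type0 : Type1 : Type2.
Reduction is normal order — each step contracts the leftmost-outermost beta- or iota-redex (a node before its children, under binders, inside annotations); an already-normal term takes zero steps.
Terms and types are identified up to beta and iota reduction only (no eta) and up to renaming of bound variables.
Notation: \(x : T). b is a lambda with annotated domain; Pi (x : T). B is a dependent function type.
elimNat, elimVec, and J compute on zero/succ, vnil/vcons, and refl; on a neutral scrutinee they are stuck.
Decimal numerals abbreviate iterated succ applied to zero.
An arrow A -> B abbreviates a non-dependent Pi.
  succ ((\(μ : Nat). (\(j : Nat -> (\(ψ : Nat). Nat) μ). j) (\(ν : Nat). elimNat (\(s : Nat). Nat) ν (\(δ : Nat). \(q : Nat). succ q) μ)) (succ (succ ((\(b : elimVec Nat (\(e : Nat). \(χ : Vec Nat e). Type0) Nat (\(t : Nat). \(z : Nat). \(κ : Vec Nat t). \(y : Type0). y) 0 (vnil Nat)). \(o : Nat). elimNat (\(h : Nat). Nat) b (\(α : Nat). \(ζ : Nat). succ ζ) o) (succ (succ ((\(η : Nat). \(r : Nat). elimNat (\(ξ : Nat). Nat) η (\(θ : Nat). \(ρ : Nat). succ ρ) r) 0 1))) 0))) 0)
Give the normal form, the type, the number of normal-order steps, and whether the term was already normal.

resulting normal form:
  6
inferred type:
  Nat
reduction steps (normal order): 28
term was already normal: no
first contracted redex: a beta-redex


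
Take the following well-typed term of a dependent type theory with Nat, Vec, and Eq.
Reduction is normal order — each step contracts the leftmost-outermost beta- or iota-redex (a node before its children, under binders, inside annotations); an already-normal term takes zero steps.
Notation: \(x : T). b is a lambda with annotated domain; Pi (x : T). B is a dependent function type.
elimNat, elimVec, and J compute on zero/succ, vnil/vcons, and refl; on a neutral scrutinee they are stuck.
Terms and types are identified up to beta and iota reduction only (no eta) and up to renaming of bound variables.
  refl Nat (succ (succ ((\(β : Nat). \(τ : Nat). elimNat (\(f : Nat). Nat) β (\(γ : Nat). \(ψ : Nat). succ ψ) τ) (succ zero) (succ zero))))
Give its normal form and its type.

reduced normal form:
  refl Nat (succ (succ (succ (succ zero))))
type:
  Eq Nat (succ (succ (succ (succ zero)))) (succ (succ (succ (succ zero))))
observation: the leftmost-outermost redex is a beta-redex, and normalization takes 6 steps.


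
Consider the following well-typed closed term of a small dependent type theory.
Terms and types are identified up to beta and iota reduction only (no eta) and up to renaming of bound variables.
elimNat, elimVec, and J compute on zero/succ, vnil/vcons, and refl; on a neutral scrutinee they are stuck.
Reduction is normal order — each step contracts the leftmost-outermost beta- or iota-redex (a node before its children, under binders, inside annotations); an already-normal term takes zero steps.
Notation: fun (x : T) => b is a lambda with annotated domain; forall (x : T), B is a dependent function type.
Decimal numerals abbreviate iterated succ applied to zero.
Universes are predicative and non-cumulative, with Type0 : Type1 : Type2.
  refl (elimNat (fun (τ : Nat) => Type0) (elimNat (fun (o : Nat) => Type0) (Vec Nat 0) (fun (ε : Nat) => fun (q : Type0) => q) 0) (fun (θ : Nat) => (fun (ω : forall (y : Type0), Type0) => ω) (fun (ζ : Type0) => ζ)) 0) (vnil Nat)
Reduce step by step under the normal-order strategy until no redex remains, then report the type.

reduction (normal order):
  refl (elimNat (fun (τ : Nat) => Type0) (elimNat (fun (o : Nat) => Type0) (Vec Nat 0) (fun (ε : Nat) => fun (q : Type0) => q) 0) (fun (θ : Nat) => (fun (ω : forall (y : Type0), Type0) => ω) (fun (ζ : Type0) => ζ)) 0) (vnil Nat)
  ~> refl (elimNat (fun (τ : Nat) => Type0) (Vec Nat 0) (fun (o : Nat) => fun (ε : Type0) => ε) 0) (vnil Nat)
  ~> refl (Vec Nat 0) (vnil Nat)
inferred type:
  Eq (Vec Nat 0) (vnil Nat) (vnil Nat)


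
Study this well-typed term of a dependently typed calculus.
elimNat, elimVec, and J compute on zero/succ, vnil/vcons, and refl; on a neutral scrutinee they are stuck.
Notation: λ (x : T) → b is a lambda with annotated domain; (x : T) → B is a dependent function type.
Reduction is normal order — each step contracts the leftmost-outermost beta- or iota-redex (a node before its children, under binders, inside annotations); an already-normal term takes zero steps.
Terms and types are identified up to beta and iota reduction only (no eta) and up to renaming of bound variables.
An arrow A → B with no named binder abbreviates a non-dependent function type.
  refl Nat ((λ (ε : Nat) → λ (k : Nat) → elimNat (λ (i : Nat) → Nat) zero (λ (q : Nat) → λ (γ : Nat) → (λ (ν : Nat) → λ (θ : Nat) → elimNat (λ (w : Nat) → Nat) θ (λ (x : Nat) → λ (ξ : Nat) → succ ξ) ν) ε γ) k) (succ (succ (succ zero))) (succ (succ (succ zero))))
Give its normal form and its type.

reduced normal form:
  refl Nat (succ (succ (succ (succ (succ (succ (succ (succ (succ zero)))))))))
type:
  Eq Nat (succ (succ (succ (succ (succ (succ (succ (succ (succ zero))))))))) (succ (succ (succ (succ (succ (succ (succ (succ (succ zero)))))))))
observation: normalization takes exactly 48 steps under the normal-order strategy.


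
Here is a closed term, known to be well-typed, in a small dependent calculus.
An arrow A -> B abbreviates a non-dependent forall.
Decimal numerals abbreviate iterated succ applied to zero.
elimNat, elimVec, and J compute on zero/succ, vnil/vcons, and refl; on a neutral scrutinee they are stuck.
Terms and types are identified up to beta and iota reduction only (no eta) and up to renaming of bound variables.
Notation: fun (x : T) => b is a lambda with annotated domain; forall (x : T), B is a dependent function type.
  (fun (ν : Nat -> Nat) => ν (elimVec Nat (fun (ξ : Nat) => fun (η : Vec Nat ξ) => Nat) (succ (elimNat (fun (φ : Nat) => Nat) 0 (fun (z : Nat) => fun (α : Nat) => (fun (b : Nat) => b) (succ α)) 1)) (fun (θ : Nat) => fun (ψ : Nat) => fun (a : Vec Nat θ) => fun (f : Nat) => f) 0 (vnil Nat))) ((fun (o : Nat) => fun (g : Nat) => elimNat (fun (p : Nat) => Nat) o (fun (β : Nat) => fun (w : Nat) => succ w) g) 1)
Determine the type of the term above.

type:
  Nat


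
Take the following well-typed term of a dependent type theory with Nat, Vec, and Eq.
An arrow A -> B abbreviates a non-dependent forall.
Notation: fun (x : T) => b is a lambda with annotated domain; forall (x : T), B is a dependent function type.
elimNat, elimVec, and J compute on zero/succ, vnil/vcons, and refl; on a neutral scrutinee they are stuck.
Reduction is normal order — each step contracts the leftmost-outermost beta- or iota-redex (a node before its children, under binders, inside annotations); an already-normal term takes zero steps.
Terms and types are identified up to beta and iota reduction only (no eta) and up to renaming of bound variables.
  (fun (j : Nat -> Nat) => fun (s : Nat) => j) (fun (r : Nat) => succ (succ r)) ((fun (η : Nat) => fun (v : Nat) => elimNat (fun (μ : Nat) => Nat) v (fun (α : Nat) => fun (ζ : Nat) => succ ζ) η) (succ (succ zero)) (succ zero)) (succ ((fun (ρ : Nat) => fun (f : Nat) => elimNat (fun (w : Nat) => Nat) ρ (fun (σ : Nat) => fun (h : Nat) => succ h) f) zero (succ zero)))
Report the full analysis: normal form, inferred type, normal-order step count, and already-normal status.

normal form:
  succ (succ (succ (succ zero)))
the term's type:
  Nat
normal-order step count: 9
term was already normal: no
first redex: a beta-redex


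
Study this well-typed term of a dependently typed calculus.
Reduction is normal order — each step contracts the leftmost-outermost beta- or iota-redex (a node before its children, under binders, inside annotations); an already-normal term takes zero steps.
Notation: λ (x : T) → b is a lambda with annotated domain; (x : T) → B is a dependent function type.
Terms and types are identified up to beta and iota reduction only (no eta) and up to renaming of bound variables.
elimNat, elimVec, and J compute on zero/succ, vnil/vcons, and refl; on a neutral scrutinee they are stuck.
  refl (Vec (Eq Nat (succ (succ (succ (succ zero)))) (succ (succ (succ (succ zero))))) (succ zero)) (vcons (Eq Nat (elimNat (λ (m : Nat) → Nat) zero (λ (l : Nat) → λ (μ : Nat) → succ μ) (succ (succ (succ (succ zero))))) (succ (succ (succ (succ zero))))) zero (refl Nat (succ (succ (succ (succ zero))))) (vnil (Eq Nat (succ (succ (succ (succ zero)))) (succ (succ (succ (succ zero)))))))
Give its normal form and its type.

normal form:
  refl (Vec (Eq Nat (succ (succ (succ (succ zero)))) (succ (succ (succ (succ zero))))) (succ zero)) (vcons (Eq Nat (succ (succ (succ (succ zero)))) (succ (succ (succ (succ zero))))) zero (refl Nat (succ (succ (succ (succ zero))))) (vnil (Eq Nat (succ (succ (succ (succ zero)))) (succ (succ (succ (succ zero)))))))
type:
  Eq (Vec (Eq Nat (succ (succ (succ (succ zero)))) (succ (succ (succ (succ zero))))) (succ zero)) (vcons (Eq Nat (succ (succ (succ (succ zero)))) (succ (succ (succ (succ zero))))) zero (refl Nat (succ (succ (succ (succ zero))))) (vnil (Eq Nat (succ (succ (succ (succ zero)))) (succ (succ (succ (succ zero))))))) (vcons (Eq Nat (succ (succ (succ (succ zero)))) (succ (succ (succ (succ zero))))) zero (refl Nat (succ (succ (succ (succ zero))))) (vnil (Eq Nat (succ (succ (succ (succ zero)))) (succ (succ (succ (succ zero)))))))


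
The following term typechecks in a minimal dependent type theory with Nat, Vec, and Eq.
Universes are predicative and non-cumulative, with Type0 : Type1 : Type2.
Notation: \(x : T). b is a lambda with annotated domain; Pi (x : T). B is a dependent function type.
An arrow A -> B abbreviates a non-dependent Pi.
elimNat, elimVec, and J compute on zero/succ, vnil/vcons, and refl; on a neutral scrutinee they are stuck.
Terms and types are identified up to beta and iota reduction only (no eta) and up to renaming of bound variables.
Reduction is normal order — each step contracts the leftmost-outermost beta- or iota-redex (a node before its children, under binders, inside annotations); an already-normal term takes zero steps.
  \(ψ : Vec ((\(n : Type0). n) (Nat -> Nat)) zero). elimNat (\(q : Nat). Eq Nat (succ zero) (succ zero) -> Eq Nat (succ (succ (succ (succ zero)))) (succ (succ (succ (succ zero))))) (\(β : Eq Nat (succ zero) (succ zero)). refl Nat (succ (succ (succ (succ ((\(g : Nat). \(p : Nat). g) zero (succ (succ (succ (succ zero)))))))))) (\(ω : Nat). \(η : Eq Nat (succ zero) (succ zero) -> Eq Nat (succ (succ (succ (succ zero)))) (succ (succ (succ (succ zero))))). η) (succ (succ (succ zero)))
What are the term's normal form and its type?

resulting normal form:
  \(ψ : Vec (Nat -> Nat) zero). \(n : Eq Nat (succ zero) (succ zero)). refl Nat (succ (succ (succ (succ zero))))
type:
  Vec (Nat -> Nat) zero -> Eq Nat (succ zero) (succ zero) -> Eq Nat (succ (succ (succ (succ zero)))) (succ (succ (succ (succ zero))))
observation: normalization takes exactly 13 steps under the normal-order strategy.


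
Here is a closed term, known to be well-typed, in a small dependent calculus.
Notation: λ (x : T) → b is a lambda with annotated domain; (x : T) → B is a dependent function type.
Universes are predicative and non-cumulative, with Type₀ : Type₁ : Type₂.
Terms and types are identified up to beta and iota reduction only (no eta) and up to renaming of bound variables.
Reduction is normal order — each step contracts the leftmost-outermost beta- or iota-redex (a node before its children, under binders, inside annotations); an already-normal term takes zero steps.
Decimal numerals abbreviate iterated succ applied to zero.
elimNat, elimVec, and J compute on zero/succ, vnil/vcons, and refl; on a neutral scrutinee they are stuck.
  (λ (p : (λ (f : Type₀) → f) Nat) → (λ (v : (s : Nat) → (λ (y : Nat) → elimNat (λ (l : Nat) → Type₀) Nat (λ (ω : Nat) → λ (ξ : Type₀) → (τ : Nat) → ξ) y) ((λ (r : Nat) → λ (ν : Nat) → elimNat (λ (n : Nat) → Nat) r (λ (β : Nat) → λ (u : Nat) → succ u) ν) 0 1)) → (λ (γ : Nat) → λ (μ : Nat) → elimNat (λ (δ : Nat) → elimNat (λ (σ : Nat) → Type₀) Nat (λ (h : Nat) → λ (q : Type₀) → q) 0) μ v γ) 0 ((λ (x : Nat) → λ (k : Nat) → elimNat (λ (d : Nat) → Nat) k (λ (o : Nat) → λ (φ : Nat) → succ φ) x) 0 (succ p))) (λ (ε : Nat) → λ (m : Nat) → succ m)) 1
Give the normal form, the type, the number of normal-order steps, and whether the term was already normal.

resulting normal form:
  2
type:
  Nat
steps to reach normal form (normal order): 8
already normal: no
first redex: a beta-redex


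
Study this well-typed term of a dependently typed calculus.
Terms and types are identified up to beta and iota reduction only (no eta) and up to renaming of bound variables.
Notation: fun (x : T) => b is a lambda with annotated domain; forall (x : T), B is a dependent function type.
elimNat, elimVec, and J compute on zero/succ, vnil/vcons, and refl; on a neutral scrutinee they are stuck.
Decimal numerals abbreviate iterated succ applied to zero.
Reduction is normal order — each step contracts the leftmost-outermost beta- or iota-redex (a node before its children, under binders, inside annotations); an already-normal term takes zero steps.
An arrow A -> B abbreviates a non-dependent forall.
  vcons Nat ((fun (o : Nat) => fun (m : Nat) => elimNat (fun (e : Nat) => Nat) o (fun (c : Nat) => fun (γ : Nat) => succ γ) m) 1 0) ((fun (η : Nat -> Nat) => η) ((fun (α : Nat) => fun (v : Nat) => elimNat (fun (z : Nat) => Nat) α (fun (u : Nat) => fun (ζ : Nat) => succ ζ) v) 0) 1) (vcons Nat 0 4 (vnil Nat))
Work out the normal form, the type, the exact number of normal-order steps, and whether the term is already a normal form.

reduced normal form:
  vcons Nat 1 1 (vcons Nat 0 4 (vnil Nat))
the term's type:
  Vec Nat 2
normal-order step count: 10
term was already normal: no
first redex: a beta-redex


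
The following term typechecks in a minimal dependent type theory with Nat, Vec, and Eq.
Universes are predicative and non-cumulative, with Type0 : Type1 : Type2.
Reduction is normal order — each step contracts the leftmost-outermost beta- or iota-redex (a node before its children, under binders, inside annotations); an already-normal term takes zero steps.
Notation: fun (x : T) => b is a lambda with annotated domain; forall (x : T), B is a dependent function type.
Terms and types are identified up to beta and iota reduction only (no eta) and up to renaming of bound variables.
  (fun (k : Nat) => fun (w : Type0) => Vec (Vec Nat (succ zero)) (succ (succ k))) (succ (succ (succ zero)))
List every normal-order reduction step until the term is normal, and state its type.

normal-order reduction sequence:
  (fun (k : Nat) => fun (w : Type0) => Vec (Vec Nat (succ zero)) (succ (succ k))) (succ (succ (succ zero)))
  ~> fun (k : Type0) => Vec (Vec Nat (succ zero)) (succ (succ (succ (succ (succ zero)))))
the term's type:
  forall (k : Type0), Type0


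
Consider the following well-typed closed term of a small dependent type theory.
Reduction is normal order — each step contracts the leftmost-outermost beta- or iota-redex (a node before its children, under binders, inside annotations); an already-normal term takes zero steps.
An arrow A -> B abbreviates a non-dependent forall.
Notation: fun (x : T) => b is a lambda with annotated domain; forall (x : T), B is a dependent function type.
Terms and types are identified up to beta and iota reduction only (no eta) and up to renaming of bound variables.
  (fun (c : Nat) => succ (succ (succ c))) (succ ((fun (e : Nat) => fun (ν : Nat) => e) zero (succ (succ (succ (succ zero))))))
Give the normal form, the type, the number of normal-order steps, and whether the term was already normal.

reduced normal form:
  succ (succ (succ (succ zero)))
the term's type:
  Nat
normal-order step count: 3
term was already normal: no
first contracted redex: a beta-redex


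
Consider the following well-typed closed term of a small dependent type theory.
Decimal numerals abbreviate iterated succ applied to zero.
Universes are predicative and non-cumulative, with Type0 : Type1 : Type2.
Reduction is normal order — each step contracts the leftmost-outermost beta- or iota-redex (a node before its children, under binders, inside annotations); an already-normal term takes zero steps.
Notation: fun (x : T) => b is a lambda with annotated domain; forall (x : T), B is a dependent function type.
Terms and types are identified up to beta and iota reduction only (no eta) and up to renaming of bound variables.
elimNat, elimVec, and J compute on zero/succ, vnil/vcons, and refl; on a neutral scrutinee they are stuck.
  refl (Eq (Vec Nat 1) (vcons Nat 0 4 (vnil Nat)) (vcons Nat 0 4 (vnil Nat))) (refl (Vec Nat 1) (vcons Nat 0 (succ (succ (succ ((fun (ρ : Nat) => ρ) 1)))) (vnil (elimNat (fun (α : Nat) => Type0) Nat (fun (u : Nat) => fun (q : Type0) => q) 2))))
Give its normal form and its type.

reduced normal form:
  refl (Eq (Vec Nat 1) (vcons Nat 0 4 (vnil Nat)) (vcons Nat 0 4 (vnil Nat))) (refl (Vec Nat 1) (vcons Nat 0 4 (vnil Nat)))
inferred type:
  Eq (Eq (Vec Nat 1) (vcons Nat 0 4 (vnil Nat)) (vcons Nat 0 4 (vnil Nat))) (refl (Vec Nat 1) (vcons Nat 0 4 (vnil Nat))) (refl (Vec Nat 1) (vcons Nat 0 4 (vnil Nat)))


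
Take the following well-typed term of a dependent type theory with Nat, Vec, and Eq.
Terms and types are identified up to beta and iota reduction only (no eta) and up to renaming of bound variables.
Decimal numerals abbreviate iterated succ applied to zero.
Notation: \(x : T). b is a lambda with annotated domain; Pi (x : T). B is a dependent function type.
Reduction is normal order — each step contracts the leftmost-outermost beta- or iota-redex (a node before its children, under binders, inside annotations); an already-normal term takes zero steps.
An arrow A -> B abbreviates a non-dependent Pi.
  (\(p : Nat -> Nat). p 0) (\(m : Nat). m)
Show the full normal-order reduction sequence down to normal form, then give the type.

normal-order reduction:
  (\(p : Nat -> Nat). p 0) (\(m : Nat). m)
  ~> (\(p : Nat). p) 0
  ~> 0
type:
  Nat


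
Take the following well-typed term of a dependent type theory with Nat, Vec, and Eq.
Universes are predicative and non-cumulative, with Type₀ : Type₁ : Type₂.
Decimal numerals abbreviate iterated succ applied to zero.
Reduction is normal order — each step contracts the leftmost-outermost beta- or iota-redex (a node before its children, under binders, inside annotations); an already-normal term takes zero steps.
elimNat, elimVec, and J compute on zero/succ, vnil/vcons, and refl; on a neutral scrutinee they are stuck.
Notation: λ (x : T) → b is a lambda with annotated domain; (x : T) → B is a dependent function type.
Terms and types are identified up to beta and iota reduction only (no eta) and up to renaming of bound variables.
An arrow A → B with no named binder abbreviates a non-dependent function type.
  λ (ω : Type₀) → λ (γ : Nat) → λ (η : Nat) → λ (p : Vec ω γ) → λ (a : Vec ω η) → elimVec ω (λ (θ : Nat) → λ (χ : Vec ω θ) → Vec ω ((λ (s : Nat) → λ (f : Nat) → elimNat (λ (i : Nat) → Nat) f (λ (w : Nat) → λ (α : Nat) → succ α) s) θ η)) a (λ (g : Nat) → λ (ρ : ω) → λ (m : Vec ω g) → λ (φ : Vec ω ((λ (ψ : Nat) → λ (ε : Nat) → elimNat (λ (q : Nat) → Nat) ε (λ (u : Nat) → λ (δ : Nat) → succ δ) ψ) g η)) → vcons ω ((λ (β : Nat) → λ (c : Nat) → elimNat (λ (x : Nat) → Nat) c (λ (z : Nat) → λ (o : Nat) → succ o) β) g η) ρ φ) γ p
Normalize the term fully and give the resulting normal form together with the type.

normal form:
  λ (ω : Type₀) → λ (γ : Nat) → λ (η : Nat) → λ (p : Vec ω γ) → λ (a : Vec ω η) → elimVec ω (λ (θ : Nat) → λ (χ : Vec ω θ) → Vec ω (elimNat (λ (s : Nat) → Nat) η (λ (f : Nat) → λ (i : Nat) → succ i) θ)) a (λ (w : Nat) → λ (α : ω) → λ (g : Vec ω w) → λ (ρ : Vec ω (elimNat (λ (m : Nat) → Nat) η (λ (φ : Nat) → λ (ψ : Nat) → succ ψ) w)) → vcons ω (elimNat (λ (ε : Nat) → Nat) η (λ (q : Nat) → λ (u : Nat) → succ u) w) α ρ) γ p
type:
  (ω : Type₀) → (γ : Nat) → (η : Nat) → Vec ω γ → Vec ω η → Vec ω (elimNat (λ (p : Nat) → Nat) η (λ (a : Nat) → λ (θ : Nat) → succ θ) γ)
observation: the term reaches its normal form after 6 normal-order steps.


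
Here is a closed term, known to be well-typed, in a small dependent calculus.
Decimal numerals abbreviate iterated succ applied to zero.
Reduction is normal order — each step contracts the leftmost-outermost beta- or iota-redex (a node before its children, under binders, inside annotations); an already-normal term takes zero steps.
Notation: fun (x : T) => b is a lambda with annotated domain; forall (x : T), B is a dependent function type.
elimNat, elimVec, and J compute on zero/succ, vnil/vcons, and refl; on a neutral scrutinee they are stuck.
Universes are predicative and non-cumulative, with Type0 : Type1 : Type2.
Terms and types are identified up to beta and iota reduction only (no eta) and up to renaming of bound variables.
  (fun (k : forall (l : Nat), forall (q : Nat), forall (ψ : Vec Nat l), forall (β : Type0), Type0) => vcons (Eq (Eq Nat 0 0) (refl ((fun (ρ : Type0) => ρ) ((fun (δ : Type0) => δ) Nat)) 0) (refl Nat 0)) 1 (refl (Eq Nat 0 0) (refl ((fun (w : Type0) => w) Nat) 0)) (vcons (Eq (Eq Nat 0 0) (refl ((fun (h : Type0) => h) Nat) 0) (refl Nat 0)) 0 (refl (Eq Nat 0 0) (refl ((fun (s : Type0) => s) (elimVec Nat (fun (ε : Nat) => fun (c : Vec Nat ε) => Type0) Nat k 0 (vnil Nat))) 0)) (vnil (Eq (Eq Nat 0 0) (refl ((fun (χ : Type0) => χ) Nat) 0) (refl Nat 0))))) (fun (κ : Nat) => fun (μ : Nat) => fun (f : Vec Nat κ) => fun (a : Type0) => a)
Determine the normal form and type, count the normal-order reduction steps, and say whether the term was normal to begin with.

reduced normal form:
  vcons (Eq (Eq Nat 0 0) (refl Nat 0) (refl Nat 0)) 1 (refl (Eq Nat 0 0) (refl Nat 0)) (vcons (Eq (Eq Nat 0 0) (refl Nat 0) (refl Nat 0)) 0 (refl (Eq Nat 0 0) (refl Nat 0)) (vnil (Eq (Eq Nat 0 0) (refl Nat 0) (refl Nat 0))))
inferred type:
  Vec (Eq (Eq Nat 0 0) (refl Nat 0) (refl Nat 0)) 2
reduction steps (normal order): 8
started in normal form: no
first redex: a beta-redex


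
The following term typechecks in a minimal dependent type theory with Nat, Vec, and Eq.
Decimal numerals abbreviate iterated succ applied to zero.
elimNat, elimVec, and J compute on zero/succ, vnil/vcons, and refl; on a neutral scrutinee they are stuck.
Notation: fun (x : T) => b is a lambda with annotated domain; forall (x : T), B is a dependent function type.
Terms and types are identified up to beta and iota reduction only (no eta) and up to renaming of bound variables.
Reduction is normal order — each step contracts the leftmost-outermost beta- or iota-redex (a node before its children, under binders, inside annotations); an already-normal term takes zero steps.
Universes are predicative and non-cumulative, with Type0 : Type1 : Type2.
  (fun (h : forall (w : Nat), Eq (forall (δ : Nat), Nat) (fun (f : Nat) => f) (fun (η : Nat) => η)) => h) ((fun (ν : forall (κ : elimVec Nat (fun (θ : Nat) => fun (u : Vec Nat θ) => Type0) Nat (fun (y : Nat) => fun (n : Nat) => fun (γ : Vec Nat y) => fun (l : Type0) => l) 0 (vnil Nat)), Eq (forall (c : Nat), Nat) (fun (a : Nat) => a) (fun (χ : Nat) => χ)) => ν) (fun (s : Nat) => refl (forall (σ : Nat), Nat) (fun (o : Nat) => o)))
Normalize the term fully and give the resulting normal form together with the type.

resulting normal form:
  fun (h : Nat) => refl (forall (w : Nat), Nat) (fun (δ : Nat) => δ)
type:
  forall (h : Nat), Eq (forall (w : Nat), Nat) (fun (δ : Nat) => δ) (fun (f : Nat) => f)
observation: 2 normal-order steps separate the term from its normal form.


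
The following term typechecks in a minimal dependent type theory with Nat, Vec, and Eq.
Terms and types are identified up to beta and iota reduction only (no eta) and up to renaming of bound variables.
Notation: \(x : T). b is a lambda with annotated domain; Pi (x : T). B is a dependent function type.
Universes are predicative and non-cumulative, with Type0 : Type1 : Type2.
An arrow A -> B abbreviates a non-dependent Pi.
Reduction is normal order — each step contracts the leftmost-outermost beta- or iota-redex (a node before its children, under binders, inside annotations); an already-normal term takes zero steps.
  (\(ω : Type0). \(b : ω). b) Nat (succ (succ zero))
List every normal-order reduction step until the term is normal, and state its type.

normal-order reduction:
  (\(ω : Type0). \(b : ω). b) Nat (succ (succ zero))
  ~> (\(ω : Nat). ω) (succ (succ zero))
  ~> succ (succ zero)
inferred type:
  Nat


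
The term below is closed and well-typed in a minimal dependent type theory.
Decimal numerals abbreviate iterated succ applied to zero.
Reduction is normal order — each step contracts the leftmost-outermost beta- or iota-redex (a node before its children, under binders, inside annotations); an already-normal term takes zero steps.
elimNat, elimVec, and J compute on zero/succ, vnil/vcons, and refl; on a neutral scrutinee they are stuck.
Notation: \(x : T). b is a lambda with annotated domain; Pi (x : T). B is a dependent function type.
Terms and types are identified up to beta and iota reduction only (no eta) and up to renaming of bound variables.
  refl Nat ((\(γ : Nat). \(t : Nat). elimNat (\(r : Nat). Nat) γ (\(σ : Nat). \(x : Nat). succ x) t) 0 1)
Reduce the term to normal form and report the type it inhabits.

reduced normal form:
  refl Nat 1
the term's type:
  Eq Nat 1 1
observation: normalization takes exactly 6 steps under the normal-order strategy.


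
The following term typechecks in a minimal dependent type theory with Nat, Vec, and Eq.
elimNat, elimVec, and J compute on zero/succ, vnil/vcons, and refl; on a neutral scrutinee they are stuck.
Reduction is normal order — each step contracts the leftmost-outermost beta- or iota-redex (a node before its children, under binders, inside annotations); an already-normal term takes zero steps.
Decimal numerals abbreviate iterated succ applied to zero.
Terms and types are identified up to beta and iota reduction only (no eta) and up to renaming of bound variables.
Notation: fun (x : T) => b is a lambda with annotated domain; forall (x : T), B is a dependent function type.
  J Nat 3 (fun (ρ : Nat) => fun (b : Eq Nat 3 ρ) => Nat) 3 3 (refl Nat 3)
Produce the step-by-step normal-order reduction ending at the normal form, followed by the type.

reduction (normal order):
  J Nat 3 (fun (ρ : Nat) => fun (b : Eq Nat 3 ρ) => Nat) 3 3 (refl Nat 3)
  ~> 3
inferred type:
  Nat


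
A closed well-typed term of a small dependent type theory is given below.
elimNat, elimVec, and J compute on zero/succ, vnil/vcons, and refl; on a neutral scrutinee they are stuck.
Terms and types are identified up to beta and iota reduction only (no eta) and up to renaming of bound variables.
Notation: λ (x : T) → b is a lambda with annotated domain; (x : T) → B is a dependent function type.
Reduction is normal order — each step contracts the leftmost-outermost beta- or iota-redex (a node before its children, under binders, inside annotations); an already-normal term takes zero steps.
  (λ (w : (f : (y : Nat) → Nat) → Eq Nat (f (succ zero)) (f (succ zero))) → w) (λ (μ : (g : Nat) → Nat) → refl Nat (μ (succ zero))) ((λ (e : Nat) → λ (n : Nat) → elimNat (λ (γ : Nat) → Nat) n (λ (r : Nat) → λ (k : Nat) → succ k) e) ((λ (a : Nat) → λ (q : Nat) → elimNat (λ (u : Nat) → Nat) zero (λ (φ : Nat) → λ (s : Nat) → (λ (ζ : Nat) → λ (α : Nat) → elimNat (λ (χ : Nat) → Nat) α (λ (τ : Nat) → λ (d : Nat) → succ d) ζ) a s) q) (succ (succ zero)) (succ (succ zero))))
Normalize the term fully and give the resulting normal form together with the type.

reduced normal form:
  refl Nat (succ (succ (succ (succ (succ zero)))))
inferred type:
  Eq Nat (succ (succ (succ (succ (succ zero))))) (succ (succ (succ (succ (succ zero)))))


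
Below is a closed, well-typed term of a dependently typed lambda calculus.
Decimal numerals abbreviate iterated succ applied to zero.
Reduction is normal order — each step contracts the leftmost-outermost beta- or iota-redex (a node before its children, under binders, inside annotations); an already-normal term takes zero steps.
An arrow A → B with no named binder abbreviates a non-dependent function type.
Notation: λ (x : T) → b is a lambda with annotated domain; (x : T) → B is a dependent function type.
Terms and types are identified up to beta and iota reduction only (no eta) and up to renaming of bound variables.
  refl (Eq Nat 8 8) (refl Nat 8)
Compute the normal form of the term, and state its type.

reduced normal form:
  refl (Eq Nat 8 8) (refl Nat 8)
inferred type:
  Eq (Eq Nat 8 8) (refl Nat 8) (refl Nat 8)


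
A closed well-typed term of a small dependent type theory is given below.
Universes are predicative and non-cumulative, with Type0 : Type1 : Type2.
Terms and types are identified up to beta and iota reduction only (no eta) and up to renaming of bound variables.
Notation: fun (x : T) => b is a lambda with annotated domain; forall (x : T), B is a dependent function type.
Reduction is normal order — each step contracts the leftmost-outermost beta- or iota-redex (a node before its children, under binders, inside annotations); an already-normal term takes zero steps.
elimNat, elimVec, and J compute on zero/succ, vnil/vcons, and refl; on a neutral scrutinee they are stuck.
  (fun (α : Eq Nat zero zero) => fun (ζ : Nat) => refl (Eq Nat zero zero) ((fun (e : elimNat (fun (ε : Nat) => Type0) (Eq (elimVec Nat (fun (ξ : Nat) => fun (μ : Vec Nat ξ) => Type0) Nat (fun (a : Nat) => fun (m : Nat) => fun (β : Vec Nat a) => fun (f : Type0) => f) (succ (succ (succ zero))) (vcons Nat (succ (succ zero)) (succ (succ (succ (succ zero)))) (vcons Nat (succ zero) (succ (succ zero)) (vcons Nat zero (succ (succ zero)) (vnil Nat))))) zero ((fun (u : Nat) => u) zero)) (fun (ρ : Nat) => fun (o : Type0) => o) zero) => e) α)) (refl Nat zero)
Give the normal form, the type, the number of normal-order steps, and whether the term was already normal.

reduced normal form:
  fun (α : Nat) => refl (Eq Nat zero zero) (refl Nat zero)
type:
  forall (α : Nat), Eq (Eq Nat zero zero) (refl Nat zero) (refl Nat zero)
steps to reach normal form (normal order): 2
already normal: no
first contracted redex: a beta-redex


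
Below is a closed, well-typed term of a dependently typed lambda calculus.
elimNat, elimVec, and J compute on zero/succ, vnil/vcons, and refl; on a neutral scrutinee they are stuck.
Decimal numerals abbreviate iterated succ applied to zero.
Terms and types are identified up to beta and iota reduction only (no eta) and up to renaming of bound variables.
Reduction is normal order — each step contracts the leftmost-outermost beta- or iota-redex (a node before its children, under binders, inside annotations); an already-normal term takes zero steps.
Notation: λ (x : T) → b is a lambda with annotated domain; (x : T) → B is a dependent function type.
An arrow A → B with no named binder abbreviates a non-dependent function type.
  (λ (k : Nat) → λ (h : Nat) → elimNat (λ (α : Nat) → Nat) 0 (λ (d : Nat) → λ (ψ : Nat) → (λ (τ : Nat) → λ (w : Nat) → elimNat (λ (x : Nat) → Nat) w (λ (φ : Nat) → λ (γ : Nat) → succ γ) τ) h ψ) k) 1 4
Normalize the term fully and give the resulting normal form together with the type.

reduced normal form:
  4
inferred type:
  Nat
observation: 21 normal-order steps normalize the term, beginning with a beta-redex.


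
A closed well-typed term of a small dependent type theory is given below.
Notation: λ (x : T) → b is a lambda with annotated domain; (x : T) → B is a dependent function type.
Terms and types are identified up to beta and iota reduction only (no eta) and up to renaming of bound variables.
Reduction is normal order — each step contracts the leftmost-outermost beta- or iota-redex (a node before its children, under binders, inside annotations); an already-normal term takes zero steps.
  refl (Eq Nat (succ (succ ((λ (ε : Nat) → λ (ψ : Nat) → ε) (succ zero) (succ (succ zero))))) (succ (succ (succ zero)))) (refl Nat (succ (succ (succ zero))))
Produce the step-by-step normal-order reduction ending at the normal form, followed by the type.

normal-order reduction:
  refl (Eq Nat (succ (succ ((λ (ε : Nat) → λ (ψ : Nat) → ε) (succ zero) (succ (succ zero))))) (succ (succ (succ zero)))) (refl Nat (succ (succ (succ zero))))
  ~> refl (Eq Nat (succ (succ ((λ (ε : Nat) → succ zero) (succ (succ zero))))) (succ (succ (succ zero)))) (refl Nat (succ (succ (succ zero))))
  ~> refl (Eq Nat (succ (succ (succ zero))) (succ (succ (succ zero)))) (refl Nat (succ (succ (succ zero))))
the term's type:
  Eq (Eq Nat (succ (succ (succ zero))) (succ (succ (succ zero)))) (refl Nat (succ (succ (succ zero)))) (refl Nat (succ (succ (succ zero))))


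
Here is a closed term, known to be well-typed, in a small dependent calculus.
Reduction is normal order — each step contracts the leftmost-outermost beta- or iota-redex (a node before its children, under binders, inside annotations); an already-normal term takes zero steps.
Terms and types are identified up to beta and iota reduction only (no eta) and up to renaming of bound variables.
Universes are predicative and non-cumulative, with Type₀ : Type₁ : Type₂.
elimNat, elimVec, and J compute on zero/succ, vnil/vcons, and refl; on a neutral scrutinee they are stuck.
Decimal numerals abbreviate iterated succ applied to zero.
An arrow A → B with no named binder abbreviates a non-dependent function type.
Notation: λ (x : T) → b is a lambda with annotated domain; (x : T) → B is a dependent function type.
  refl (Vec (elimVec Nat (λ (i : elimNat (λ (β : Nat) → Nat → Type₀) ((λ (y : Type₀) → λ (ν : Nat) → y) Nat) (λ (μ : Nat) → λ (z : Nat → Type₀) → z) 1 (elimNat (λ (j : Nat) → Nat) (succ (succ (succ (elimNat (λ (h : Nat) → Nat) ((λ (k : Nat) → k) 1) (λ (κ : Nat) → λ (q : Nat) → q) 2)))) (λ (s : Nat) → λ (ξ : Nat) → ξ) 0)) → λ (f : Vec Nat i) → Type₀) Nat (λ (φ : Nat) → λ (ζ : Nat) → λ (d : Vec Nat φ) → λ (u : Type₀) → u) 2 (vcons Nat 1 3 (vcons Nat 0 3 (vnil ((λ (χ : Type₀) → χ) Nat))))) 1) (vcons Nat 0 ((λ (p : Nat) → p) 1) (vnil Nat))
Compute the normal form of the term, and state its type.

reduced normal form:
  refl (Vec Nat 1) (vcons Nat 0 1 (vnil Nat))
type:
  Eq (Vec Nat 1) (vcons Nat 0 1 (vnil Nat)) (vcons Nat 0 1 (vnil Nat))


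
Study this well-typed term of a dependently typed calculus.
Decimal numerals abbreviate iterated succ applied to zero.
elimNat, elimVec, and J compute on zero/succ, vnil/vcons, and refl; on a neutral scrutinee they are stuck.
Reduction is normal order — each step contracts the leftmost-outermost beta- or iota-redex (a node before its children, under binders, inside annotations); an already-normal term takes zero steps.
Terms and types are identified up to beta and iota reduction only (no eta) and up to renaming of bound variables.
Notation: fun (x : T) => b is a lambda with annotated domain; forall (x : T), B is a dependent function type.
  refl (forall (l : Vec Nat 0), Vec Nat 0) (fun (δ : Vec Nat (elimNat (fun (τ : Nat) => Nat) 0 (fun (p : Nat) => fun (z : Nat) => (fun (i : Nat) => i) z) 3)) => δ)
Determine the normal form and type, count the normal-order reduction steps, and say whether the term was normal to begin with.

resulting normal form:
  refl (forall (l : Vec Nat 0), Vec Nat 0) (fun (δ : Vec Nat 0) => δ)
the term's type:
  Eq (forall (l : Vec Nat 0), Vec Nat 0) (fun (δ : Vec Nat 0) => δ) (fun (τ : Vec Nat 0) => τ)
normal-order step count: 13
started in normal form: no
first contracted redex: an elimNat iota-redex


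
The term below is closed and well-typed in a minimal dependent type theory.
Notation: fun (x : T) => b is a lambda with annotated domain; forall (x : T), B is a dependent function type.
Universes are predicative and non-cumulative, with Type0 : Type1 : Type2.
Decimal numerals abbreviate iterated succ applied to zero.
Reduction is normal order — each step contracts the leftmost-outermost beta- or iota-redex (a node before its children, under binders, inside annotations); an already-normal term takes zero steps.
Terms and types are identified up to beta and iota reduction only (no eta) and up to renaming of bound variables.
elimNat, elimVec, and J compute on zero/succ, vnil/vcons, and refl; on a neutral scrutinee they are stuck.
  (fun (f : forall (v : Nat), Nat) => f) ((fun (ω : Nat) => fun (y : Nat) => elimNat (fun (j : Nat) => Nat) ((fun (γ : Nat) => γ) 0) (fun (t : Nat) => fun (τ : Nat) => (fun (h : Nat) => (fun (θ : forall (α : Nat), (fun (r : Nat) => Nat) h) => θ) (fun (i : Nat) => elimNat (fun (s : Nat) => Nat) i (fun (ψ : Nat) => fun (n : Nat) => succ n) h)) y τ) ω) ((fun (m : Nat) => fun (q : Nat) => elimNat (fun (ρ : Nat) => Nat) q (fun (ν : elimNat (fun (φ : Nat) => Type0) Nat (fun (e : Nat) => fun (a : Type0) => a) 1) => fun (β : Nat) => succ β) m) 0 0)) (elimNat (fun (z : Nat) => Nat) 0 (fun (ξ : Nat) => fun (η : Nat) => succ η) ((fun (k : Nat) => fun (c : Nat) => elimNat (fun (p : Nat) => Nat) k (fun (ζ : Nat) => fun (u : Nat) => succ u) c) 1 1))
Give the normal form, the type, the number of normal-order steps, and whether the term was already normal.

reduced normal form:
  0
the term's type:
  Nat
steps to reach normal form (normal order): 31
started in normal form: no
first contracted redex: a beta-redex


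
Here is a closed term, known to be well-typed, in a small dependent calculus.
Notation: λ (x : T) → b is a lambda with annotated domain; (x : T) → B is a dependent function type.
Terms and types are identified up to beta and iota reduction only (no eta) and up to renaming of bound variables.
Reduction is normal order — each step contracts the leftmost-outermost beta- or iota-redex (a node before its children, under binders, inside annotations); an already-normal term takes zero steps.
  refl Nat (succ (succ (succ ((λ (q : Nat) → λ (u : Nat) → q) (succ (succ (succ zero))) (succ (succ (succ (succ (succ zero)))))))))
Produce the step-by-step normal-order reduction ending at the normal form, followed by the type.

normal-order reduction:
  refl Nat (succ (succ (succ ((λ (q : Nat) → λ (u : Nat) → q) (succ (succ (succ zero))) (succ (succ (succ (succ (succ zero)))))))))
  ~> refl Nat (succ (succ (succ ((λ (q : Nat) → succ (succ (succ zero))) (succ (succ (succ (succ (succ zero)))))))))
  ~> refl Nat (succ (succ (succ (succ (succ (succ zero))))))
inferred type:
  Eq Nat (succ (succ (succ (succ (succ (succ zero)))))) (succ (succ (succ (succ (succ (succ zero))))))
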